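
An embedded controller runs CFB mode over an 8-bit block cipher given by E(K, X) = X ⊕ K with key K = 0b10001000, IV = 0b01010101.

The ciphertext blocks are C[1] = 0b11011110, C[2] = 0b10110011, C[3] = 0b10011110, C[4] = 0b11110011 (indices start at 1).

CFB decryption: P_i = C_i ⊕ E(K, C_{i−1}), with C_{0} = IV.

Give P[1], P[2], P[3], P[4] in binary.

P[1]: E(K, 0b01010101) = 0b11011101; 0b11011110 ⊕ 0b11011101 = 0b00000011.
P[2]: E(K, 0b11011110) = 0b01010110; 0b10110011 ⊕ 0b01010110 = 0b11100101.
P[3]: E(K, 0b10110011) = 0b00111011; 0b10011110 ⊕ 0b00111011 = 0b10100101.
P[4]: E(K, 0b10011110) = 0b00010110; 0b11110011 ⊕ 0b00010110 = 0b11100101.

P[1] = 0b00000011, P[2] = 0b11100101, P[3] = 0b10100101, P[4] = 0b11100101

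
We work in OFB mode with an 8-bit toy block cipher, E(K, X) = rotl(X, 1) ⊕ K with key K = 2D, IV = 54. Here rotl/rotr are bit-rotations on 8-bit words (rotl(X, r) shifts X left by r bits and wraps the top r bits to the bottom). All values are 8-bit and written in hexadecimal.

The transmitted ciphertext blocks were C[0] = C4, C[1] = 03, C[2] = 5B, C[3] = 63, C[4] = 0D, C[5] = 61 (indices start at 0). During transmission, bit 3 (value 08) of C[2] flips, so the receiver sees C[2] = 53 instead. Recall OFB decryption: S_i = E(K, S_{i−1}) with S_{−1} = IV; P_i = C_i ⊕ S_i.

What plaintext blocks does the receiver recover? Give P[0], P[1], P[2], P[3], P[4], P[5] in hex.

P[0] = 41, P[1] = 25, P[2] = 32, P[3] = 8C, P[4] = FF, P[5] = A9

Only C[2] changed, to 53. In OFB, a change in C_i flips the same bit in P_i only; the keystream is unaffected. Decrypting the received ciphertext:
P[0]: S = E(K, 54) = 85; C4 ⊕ 85 = 41.
P[1]: S = E(K, 85) = 26; 03 ⊕ 26 = 25.
P[2]: S = E(K, 26) = 61; 53 ⊕ 61 = 32.
P[3]: S = E(K, 61) = EF; 63 ⊕ EF = 8C.
P[4]: S = E(K, EF) = F2; 0D ⊕ F2 = FF.
P[5]: S = E(K, F2) = C8; 61 ⊕ C8 = A9.
Blocks that differ from the original plaintext: P[2].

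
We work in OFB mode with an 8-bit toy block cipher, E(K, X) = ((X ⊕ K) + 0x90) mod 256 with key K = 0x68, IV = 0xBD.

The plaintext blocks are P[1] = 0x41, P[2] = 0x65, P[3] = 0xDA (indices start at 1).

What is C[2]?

C[2] = 0xF8

OFB encryption: S_i = E(K, S_{i−1}) with S_{0} = IV; C_i = P_i ⊕ S_i.
C[1]: S = E(K, 0xBD) = 0x65; 0x41 ⊕ 0x65 = 0x24.
C[2]: S = E(K, 0x65) = 0x9D; 0x65 ⊕ 0x9D = 0xF8.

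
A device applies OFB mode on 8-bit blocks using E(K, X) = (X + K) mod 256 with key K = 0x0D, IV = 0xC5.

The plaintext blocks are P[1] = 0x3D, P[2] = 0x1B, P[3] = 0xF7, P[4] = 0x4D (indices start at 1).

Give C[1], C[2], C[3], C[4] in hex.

C[1] = 0xEF, C[2] = 0xC4, C[3] = 0x1B, C[4] = 0xB4

OFB encryption: S_i = E(K, S_{i−1}) with S_{0} = IV; C_i = P_i ⊕ S_i.
C[1]: S = E(K, 0xC5) = 0xD2; 0x3D ⊕ 0xD2 = 0xEF.
C[2]: S = E(K, 0xD2) = 0xDF; 0x1B ⊕ 0xDF = 0xC4.
C[3]: S = E(K, 0xDF) = 0xEC; 0xF7 ⊕ 0xEC = 0x1B.
C[4]: S = E(K, 0xEC) = 0xF9; 0x4D ⊕ 0xF9 = 0xB4.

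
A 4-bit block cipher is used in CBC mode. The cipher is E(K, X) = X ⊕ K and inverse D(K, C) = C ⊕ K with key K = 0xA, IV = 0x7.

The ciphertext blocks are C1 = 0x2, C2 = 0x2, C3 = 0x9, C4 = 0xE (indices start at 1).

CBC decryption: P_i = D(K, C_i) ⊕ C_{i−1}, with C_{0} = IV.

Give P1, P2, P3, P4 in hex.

P1: D(K, 0x2) = 0x8; 0x8 ⊕ 0x7 = 0xF.
P2: D(K, 0x2) = 0x8; 0x8 ⊕ 0x2 = 0xA.
P3: D(K, 0x9) = 0x3; 0x3 ⊕ 0x2 = 0x1.
P4: D(K, 0xE) = 0x4; 0x4 ⊕ 0x9 = 0xD.

P1 = 0xF, P2 = 0xA, P3 = 0x1, P4 = 0xD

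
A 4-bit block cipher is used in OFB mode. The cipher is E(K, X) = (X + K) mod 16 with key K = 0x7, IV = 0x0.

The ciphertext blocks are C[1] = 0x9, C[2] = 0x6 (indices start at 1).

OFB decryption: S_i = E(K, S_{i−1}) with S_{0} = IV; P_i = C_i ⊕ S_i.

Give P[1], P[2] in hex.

P[1]: S = E(K, 0x0) = 0x7; 0x9 ⊕ 0x7 = 0xE.
P[2]: S = E(K, 0x7) = 0xE; 0x6 ⊕ 0xE = 0x8.

P[1] = 0xE, P[2] = 0x8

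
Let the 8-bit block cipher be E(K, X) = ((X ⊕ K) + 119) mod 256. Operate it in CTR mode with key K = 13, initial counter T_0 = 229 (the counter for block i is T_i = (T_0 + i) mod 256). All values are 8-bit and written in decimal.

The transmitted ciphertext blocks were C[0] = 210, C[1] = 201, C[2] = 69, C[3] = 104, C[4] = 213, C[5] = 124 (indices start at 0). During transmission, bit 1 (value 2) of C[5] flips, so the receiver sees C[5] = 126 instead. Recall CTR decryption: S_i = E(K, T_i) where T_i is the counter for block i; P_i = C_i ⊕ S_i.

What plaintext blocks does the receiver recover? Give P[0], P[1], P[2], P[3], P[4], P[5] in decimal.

P[0] = 141, P[1] = 171, P[2] = 36, P[3] = 52, P[4] = 142, P[5] = 32

Only C[5] changed, to 126. In CTR, a change in C_i flips the same bit in P_i only; the keystream is unaffected. Decrypting the received ciphertext:
P[0]: T = 229, S = E(K, T) = 95; 210 ⊕ 95 = 141.
P[1]: T = 230, S = E(K, T) = 98; 201 ⊕ 98 = 171.
P[2]: T = 231, S = E(K, T) = 97; 69 ⊕ 97 = 36.
P[3]: T = 232, S = E(K, T) = 92; 104 ⊕ 92 = 52.
P[4]: T = 233, S = E(K, T) = 91; 213 ⊕ 91 = 142.
P[5]: T = 234, S = E(K, T) = 94; 126 ⊕ 94 = 32.
Blocks that differ from the original plaintext: P[5].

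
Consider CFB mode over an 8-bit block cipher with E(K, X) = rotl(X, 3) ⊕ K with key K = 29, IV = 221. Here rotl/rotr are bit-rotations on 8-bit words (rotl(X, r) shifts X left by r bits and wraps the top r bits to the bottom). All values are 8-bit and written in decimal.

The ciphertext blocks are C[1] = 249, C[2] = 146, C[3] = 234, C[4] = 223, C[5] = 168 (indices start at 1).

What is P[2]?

P[2] = 64

CFB decryption: P_i = C_i ⊕ E(K, C_{i−1}), with C_{0} = IV.
P[2]: E(K, 249) = 210; 146 ⊕ 210 = 64.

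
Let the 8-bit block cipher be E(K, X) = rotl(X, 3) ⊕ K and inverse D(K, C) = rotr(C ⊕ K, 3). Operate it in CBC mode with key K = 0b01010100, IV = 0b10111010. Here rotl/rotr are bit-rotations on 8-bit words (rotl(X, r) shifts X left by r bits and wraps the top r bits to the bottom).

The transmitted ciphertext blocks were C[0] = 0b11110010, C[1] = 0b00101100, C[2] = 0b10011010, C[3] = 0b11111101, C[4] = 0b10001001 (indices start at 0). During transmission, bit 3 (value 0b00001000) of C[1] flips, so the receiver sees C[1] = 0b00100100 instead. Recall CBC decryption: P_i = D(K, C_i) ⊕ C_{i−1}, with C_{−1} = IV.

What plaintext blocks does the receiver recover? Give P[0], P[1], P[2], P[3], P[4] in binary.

P[0] = 0b01101110, P[1] = 0b11111100, P[2] = 0b11111101, P[3] = 0b10101111, P[4] = 0b01000110

Only C[1] changed, to 0b00100100. In CBC, a change in C_i garbles P_i and flips the same bit in P_{i+1}. Decrypting the received ciphertext:
P[0]: D(K, 0b11110010) = 0b11010100; 0b11010100 ⊕ 0b10111010 = 0b01101110.
P[1]: D(K, 0b00100100) = 0b00001110; 0b00001110 ⊕ 0b11110010 = 0b11111100.
P[2]: D(K, 0b10011010) = 0b11011001; 0b11011001 ⊕ 0b00100100 = 0b11111101.
P[3]: D(K, 0b11111101) = 0b00110101; 0b00110101 ⊕ 0b10011010 = 0b10101111.
P[4]: D(K, 0b10001001) = 0b10111011; 0b10111011 ⊕ 0b11111101 = 0b01000110.
Blocks that differ from the original plaintext: P[1], P[2].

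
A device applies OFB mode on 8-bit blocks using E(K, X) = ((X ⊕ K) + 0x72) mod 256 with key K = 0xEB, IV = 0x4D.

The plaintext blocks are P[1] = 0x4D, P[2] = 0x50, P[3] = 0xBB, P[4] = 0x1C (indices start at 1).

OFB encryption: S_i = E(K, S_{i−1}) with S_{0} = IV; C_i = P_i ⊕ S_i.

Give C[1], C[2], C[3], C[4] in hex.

C[1]: S = E(K, 0x4D) = 0x18; 0x4D ⊕ 0x18 = 0x55.
C[2]: S = E(K, 0x18) = 0x65; 0x50 ⊕ 0x65 = 0x35.
C[3]: S = E(K, 0x65) = 0x00; 0xBB ⊕ 0x00 = 0xBB.
C[4]: S = E(K, 0x00) = 0x5D; 0x1C ⊕ 0x5D = 0x41.

C[1] = 0x55, C[2] = 0x35, C[3] = 0xBB, C[4] = 0x41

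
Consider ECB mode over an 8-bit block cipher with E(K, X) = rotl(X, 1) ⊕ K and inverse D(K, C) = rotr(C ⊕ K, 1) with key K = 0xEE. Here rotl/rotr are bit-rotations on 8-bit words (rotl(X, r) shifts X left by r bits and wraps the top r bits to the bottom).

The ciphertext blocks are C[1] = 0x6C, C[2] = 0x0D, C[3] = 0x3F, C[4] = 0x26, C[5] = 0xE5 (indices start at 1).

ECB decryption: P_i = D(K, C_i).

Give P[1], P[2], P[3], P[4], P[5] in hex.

P[1] = 0x41, P[2] = 0xF1, P[3] = 0xE8, P[4] = 0x64, P[5] = 0x85

P[1]: D(K, 0x6C) = 0x41.
P[2]: D(K, 0x0D) = 0xF1.
P[3]: D(K, 0x3F) = 0xE8.
P[4]: D(K, 0x26) = 0x64.
P[5]: D(K, 0xE5) = 0x85.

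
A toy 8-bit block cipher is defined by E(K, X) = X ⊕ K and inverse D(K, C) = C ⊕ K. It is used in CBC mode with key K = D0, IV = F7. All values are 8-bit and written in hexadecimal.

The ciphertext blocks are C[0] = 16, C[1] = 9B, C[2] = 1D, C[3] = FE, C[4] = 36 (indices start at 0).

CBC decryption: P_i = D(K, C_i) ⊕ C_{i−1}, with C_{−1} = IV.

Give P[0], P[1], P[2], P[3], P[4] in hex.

P[0]: D(K, 16) = C6; C6 ⊕ F7 = 31.
P[1]: D(K, 9B) = 4B; 4B ⊕ 16 = 5D.
P[2]: D(K, 1D) = CD; CD ⊕ 9B = 56.
P[3]: D(K, FE) = 2E; 2E ⊕ 1D = 33.
P[4]: D(K, 36) = E6; E6 ⊕ FE = 18.

P[0] = 31, P[1] = 5D, P[2] = 56, P[3] = 33, P[4] = 18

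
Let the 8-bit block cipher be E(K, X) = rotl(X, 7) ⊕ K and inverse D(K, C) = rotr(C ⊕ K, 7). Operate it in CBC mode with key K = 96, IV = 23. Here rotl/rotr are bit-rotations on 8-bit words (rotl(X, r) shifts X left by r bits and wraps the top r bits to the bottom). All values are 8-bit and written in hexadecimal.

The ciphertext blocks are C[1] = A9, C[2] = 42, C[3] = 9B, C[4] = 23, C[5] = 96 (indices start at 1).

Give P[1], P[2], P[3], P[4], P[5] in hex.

P[1] = 5D, P[2] = 00, P[3] = 58, P[4] = F0, P[5] = 23

CBC decryption: P_i = D(K, C_i) ⊕ C_{i−1}, with C_{0} = IV.
P[1]: D(K, A9) = 7E; 7E ⊕ 23 = 5D.
P[2]: D(K, 42) = A9; A9 ⊕ A9 = 00.
P[3]: D(K, 9B) = 1A; 1A ⊕ 42 = 58.
P[4]: D(K, 23) = 6B; 6B ⊕ 9B = F0.
P[5]: D(K, 96) = 00; 00 ⊕ 23 = 23.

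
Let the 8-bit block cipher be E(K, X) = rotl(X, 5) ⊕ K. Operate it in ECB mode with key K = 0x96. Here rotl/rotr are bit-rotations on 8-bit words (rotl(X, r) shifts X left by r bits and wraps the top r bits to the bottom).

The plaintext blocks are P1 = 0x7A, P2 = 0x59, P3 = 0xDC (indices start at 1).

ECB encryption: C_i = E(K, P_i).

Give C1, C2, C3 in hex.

C1: E(K, 0x7A) = 0xD9.
C2: E(K, 0x59) = 0xBD.
C3: E(K, 0xDC) = 0x0D.

C1 = 0xD9, C2 = 0xBD, C3 = 0x0D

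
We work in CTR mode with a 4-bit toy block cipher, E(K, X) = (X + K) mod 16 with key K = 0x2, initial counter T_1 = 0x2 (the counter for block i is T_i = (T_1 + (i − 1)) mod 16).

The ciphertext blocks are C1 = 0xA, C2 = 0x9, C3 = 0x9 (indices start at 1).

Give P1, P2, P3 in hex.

CTR decryption: S_i = E(K, T_i) where T_i is the counter for block i; P_i = C_i ⊕ S_i.
P1: T = 0x2, S = E(K, T) = 0x4; 0xA ⊕ 0x4 = 0xE.
P2: T = 0x3, S = E(K, T) = 0x5; 0x9 ⊕ 0x5 = 0xC.
P3: T = 0x4, S = E(K, T) = 0x6; 0x9 ⊕ 0x6 = 0xF.

P1 = 0xE, P2 = 0xC, P3 = 0xF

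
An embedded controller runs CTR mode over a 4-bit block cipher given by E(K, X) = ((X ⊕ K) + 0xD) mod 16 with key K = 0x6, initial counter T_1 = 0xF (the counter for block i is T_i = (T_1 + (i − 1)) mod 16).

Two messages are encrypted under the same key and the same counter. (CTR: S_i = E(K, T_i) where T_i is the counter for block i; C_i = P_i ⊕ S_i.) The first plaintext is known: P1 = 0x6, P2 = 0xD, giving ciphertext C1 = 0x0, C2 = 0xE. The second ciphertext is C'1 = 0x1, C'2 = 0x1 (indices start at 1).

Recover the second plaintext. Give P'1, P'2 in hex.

In CTR with a reused counter, both messages share the same keystream S_i, so C_i ⊕ C'_i = P_i ⊕ P'_i and thus P'_i = P_i ⊕ C_i ⊕ C'_i.
P'1: 0x6 ⊕ 0x0 ⊕ 0x1 = 0x7.
P'2: 0xD ⊕ 0xE ⊕ 0x1 = 0x2.

P'1 = 0x7, P'2 = 0x2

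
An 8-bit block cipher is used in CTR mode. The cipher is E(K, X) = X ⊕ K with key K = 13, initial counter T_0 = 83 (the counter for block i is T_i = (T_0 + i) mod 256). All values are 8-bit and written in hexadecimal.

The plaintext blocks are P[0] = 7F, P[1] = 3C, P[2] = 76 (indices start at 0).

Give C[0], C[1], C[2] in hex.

C[0] = EF, C[1] = AB, C[2] = E0

CTR encryption: S_i = E(K, T_i) where T_i is the counter for block i; C_i = P_i ⊕ S_i.
C[0]: T = 83, S = E(K, T) = 90; 7F ⊕ 90 = EF.
C[1]: T = 84, S = E(K, T) = 97; 3C ⊕ 97 = AB.
C[2]: T = 85, S = E(K, T) = 96; 76 ⊕ 96 = E0.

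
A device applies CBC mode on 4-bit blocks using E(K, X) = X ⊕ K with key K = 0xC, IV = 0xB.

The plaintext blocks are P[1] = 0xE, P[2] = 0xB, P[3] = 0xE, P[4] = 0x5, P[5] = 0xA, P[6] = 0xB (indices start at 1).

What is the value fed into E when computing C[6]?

CBC encryption: C_i = E(K, P_i ⊕ C_{i−1}), with C_{0} = IV.
C[1]: P[1] ⊕ 0xB = 0x5; E(K, 0x5) = 0x9.
C[2]: P[2] ⊕ 0x9 = 0x2; E(K, 0x2) = 0xE.
C[3]: P[3] ⊕ 0xE = 0x0; E(K, 0x0) = 0xC.
C[4]: P[4] ⊕ 0xC = 0x9; E(K, 0x9) = 0x5.
C[5]: P[5] ⊕ 0x5 = 0xF; E(K, 0xF) = 0x3.
C[6]: P[6] ⊕ 0x3 = 0x8; E(K, 0x8) = 0x4.
So the input to E for block [6] is 0x8.

0x8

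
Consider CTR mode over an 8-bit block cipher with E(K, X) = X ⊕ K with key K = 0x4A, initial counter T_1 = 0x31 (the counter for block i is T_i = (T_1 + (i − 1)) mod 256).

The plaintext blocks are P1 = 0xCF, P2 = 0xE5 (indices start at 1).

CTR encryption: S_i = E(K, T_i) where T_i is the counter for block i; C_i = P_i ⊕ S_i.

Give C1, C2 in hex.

C1 = 0xB4, C2 = 0x9D

C1: T = 0x31, S = E(K, T) = 0x7B; 0xCF ⊕ 0x7B = 0xB4.
C2: T = 0x32, S = E(K, T) = 0x78; 0xE5 ⊕ 0x78 = 0x9D.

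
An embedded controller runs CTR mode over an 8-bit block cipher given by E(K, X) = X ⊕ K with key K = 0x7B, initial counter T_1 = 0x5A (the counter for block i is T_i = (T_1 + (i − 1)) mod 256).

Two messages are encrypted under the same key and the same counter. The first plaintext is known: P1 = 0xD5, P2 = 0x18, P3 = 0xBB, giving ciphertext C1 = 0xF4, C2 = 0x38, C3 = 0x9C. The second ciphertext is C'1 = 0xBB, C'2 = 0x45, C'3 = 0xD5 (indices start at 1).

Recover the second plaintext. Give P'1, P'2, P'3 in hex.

P'1 = 0x9A, P'2 = 0x65, P'3 = 0xF2

In CTR with a reused counter, both messages share the same keystream S_i, so C_i ⊕ C'_i = P_i ⊕ P'_i and thus P'_i = P_i ⊕ C_i ⊕ C'_i.
P'1: 0xD5 ⊕ 0xF4 ⊕ 0xBB = 0x9A.
P'2: 0x18 ⊕ 0x38 ⊕ 0x45 = 0x65.
P'3: 0xBB ⊕ 0x9C ⊕ 0xD5 = 0xF2.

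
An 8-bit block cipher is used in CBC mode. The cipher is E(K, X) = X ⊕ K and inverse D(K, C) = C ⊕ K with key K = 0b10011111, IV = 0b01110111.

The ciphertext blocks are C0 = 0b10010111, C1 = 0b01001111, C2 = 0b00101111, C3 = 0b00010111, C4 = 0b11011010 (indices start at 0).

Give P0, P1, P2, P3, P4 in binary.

P0 = 0b01111111, P1 = 0b01000111, P2 = 0b11111111, P3 = 0b10100111, P4 = 0b01010010

CBC decryption: P_i = D(K, C_i) ⊕ C_{i−1}, with C_{−1} = IV.
P0: D(K, 0b10010111) = 0b00001000; 0b00001000 ⊕ 0b01110111 = 0b01111111.
P1: D(K, 0b01001111) = 0b11010000; 0b11010000 ⊕ 0b10010111 = 0b01000111.
P2: D(K, 0b00101111) = 0b10110000; 0b10110000 ⊕ 0b01001111 = 0b11111111.
P3: D(K, 0b00010111) = 0b10001000; 0b10001000 ⊕ 0b00101111 = 0b10100111.
P4: D(K, 0b11011010) = 0b01000101; 0b01000101 ⊕ 0b00010111 = 0b01010010.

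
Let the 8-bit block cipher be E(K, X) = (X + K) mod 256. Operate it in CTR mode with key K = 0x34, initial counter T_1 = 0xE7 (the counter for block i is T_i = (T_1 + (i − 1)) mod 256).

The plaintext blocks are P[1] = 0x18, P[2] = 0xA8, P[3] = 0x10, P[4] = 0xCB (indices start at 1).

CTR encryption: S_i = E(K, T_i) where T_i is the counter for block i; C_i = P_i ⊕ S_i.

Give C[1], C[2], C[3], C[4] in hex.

C[1] = 0x03, C[2] = 0xB4, C[3] = 0x0D, C[4] = 0xD5

C[1]: T = 0xE7, S = E(K, T) = 0x1B; 0x18 ⊕ 0x1B = 0x03.
C[2]: T = 0xE8, S = E(K, T) = 0x1C; 0xA8 ⊕ 0x1C = 0xB4.
C[3]: T = 0xE9, S = E(K, T) = 0x1D; 0x10 ⊕ 0x1D = 0x0D.
C[4]: T = 0xEA, S = E(K, T) = 0x1E; 0xCB ⊕ 0x1E = 0xD5.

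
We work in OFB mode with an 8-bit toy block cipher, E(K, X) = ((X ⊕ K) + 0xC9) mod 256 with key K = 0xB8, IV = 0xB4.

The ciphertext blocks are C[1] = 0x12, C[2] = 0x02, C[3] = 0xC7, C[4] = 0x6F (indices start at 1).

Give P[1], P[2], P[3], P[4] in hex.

P[1] = 0xC7, P[2] = 0x34, P[3] = 0x90, P[4] = 0xD7

OFB decryption: S_i = E(K, S_{i−1}) with S_{0} = IV; P_i = C_i ⊕ S_i.
P[1]: S = E(K, 0xB4) = 0xD5; 0x12 ⊕ 0xD5 = 0xC7.
P[2]: S = E(K, 0xD5) = 0x36; 0x02 ⊕ 0x36 = 0x34.
P[3]: S = E(K, 0x36) = 0x57; 0xC7 ⊕ 0x57 = 0x90.
P[4]: S = E(K, 0x57) = 0xB8; 0x6F ⊕ 0xB8 = 0xD7.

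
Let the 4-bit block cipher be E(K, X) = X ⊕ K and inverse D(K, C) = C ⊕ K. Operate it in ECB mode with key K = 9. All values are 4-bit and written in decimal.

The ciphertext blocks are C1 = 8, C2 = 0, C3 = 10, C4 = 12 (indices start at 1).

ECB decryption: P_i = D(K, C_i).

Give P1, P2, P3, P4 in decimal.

P1 = 1, P2 = 9, P3 = 3, P4 = 5

P1: D(K, 8) = 1.
P2: D(K, 0) = 9.
P3: D(K, 10) = 3.
P4: D(K, 12) = 5.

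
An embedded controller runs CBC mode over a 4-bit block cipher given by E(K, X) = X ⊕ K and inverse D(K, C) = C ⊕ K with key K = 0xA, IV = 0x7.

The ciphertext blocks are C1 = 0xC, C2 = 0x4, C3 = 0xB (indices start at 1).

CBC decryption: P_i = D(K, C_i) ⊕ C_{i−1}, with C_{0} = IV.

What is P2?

P2: D(K, 0x4) = 0xE; 0xE ⊕ 0xC = 0x2.

P2 = 0x2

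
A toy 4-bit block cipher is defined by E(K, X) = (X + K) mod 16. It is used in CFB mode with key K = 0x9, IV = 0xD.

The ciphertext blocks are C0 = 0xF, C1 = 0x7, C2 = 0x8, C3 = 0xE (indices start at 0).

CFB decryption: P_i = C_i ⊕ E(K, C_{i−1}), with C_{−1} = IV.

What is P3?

P3 = 0xF

P3: E(K, 0x8) = 0x1; 0xE ⊕ 0x1 = 0xF.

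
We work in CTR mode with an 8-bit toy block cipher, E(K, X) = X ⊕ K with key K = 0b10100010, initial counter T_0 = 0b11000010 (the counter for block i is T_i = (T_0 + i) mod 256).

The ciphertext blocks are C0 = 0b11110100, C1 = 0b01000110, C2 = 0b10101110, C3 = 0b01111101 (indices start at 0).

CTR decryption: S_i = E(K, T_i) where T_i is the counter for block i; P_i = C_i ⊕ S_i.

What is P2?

P2: T = 0b11000100, S = E(K, T) = 0b01100110; 0b10101110 ⊕ 0b01100110 = 0b11001000.

P2 = 0b11001000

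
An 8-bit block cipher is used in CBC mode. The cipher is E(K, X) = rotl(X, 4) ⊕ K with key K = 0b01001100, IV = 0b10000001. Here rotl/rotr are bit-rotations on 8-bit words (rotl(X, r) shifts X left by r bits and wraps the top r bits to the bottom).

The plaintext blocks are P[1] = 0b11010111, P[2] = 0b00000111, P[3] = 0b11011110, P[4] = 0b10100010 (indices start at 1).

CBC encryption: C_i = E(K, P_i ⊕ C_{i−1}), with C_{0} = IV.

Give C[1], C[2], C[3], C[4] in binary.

C[1] = 0b00101001, C[2] = 0b10101110, C[3] = 0b01001011, C[4] = 0b11010010

C[1]: P[1] ⊕ 0b10000001 = 0b01010110; E(K, 0b01010110) = 0b00101001.
C[2]: P[2] ⊕ 0b00101001 = 0b00101110; E(K, 0b00101110) = 0b10101110.
C[3]: P[3] ⊕ 0b10101110 = 0b01110000; E(K, 0b01110000) = 0b01001011.
C[4]: P[4] ⊕ 0b01001011 = 0b11101001; E(K, 0b11101001) = 0b11010010.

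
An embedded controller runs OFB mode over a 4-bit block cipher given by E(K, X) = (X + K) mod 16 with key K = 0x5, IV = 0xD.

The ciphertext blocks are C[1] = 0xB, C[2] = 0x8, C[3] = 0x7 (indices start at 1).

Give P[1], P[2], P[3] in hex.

OFB decryption: S_i = E(K, S_{i−1}) with S_{0} = IV; P_i = C_i ⊕ S_i.
P[1]: S = E(K, 0xD) = 0x2; 0xB ⊕ 0x2 = 0x9.
P[2]: S = E(K, 0x2) = 0x7; 0x8 ⊕ 0x7 = 0xF.
P[3]: S = E(K, 0x7) = 0xC; 0x7 ⊕ 0xC = 0xB.

P[1] = 0x9, P[2] = 0xF, P[3] = 0xB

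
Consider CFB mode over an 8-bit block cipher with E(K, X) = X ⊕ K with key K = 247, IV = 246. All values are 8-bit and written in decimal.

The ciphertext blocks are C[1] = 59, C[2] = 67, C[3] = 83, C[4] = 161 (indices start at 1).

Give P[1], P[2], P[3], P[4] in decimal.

CFB decryption: P_i = C_i ⊕ E(K, C_{i−1}), with C_{0} = IV.
P[1]: E(K, 246) = 1; 59 ⊕ 1 = 58.
P[2]: E(K, 59) = 204; 67 ⊕ 204 = 143.
P[3]: E(K, 67) = 180; 83 ⊕ 180 = 231.
P[4]: E(K, 83) = 164; 161 ⊕ 164 = 5.

P[1] = 58, P[2] = 143, P[3] = 231, P[4] = 5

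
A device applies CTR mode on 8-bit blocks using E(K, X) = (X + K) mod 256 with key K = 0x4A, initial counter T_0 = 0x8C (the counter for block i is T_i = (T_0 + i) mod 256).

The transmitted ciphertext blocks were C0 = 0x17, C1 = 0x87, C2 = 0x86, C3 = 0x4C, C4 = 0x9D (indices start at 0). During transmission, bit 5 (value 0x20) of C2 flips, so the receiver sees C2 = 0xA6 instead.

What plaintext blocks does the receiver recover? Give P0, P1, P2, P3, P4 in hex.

CTR decryption: S_i = E(K, T_i) where T_i is the counter for block i; P_i = C_i ⊕ S_i.
Only C2 changed, to 0xA6. In CTR, a change in C_i flips the same bit in P_i only; the keystream is unaffected. Decrypting the received ciphertext:
P0: T = 0x8C, S = E(K, T) = 0xD6; 0x17 ⊕ 0xD6 = 0xC1.
P1: T = 0x8D, S = E(K, T) = 0xD7; 0x87 ⊕ 0xD7 = 0x50.
P2: T = 0x8E, S = E(K, T) = 0xD8; 0xA6 ⊕ 0xD8 = 0x7E.
P3: T = 0x8F, S = E(K, T) = 0xD9; 0x4C ⊕ 0xD9 = 0x95.
P4: T = 0x90, S = E(K, T) = 0xDA; 0x9D ⊕ 0xDA = 0x47.
Blocks that differ from the original plaintext: P2.

P0 = 0xC1, P1 = 0x50, P2 = 0x7E, P3 = 0x95, P4 = 0x47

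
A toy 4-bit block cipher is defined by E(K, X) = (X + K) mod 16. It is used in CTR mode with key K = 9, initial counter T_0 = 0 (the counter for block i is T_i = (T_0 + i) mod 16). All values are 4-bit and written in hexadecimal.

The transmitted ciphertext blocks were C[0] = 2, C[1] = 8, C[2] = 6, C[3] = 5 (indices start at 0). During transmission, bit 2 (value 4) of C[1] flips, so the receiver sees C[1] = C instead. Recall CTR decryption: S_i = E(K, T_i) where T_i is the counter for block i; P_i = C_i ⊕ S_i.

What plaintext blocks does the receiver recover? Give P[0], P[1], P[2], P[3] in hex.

P[0] = B, P[1] = 6, P[2] = D, P[3] = 9

Only C[1] changed, to C. In CTR, a change in C_i flips the same bit in P_i only; the keystream is unaffected. Decrypting the received ciphertext:
P[0]: T = 0, S = E(K, T) = 9; 2 ⊕ 9 = B.
P[1]: T = 1, S = E(K, T) = A; C ⊕ A = 6.
P[2]: T = 2, S = E(K, T) = B; 6 ⊕ B = D.
P[3]: T = 3, S = E(K, T) = C; 5 ⊕ C = 9.
Blocks that differ from the original plaintext: P[1].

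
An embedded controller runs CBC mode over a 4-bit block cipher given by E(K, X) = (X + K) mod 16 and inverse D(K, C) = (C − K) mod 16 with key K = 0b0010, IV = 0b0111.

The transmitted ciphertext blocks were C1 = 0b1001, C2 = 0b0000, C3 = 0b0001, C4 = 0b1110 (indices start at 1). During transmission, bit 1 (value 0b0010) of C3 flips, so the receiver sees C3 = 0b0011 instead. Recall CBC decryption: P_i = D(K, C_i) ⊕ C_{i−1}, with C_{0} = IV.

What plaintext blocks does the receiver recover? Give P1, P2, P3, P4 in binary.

P1 = 0b0000, P2 = 0b0111, P3 = 0b0001, P4 = 0b1111

Only C3 changed, to 0b0011. In CBC, a change in C_i garbles P_i and flips the same bit in P_{i+1}. Decrypting the received ciphertext:
P1: D(K, 0b1001) = 0b0111; 0b0111 ⊕ 0b0111 = 0b0000.
P2: D(K, 0b0000) = 0b1110; 0b1110 ⊕ 0b1001 = 0b0111.
P3: D(K, 0b0011) = 0b0001; 0b0001 ⊕ 0b0000 = 0b0001.
P4: D(K, 0b1110) = 0b1100; 0b1100 ⊕ 0b0011 = 0b1111.
Blocks that differ from the original plaintext: P3, P4.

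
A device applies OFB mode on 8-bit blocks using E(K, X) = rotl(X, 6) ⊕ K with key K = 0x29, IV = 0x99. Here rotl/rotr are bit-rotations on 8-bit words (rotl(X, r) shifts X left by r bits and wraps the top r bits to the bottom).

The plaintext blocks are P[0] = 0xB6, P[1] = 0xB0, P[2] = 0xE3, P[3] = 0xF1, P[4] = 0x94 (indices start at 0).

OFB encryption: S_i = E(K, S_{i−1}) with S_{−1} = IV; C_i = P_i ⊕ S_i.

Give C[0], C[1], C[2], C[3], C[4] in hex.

C[0]: S = E(K, 0x99) = 0x4F; 0xB6 ⊕ 0x4F = 0xF9.
C[1]: S = E(K, 0x4F) = 0xFA; 0xB0 ⊕ 0xFA = 0x4A.
C[2]: S = E(K, 0xFA) = 0x97; 0xE3 ⊕ 0x97 = 0x74.
C[3]: S = E(K, 0x97) = 0xCC; 0xF1 ⊕ 0xCC = 0x3D.
C[4]: S = E(K, 0xCC) = 0x1A; 0x94 ⊕ 0x1A = 0x8E.

C[0] = 0xF9, C[1] = 0x4A, C[2] = 0x74, C[3] = 0x3D, C[4] = 0x8E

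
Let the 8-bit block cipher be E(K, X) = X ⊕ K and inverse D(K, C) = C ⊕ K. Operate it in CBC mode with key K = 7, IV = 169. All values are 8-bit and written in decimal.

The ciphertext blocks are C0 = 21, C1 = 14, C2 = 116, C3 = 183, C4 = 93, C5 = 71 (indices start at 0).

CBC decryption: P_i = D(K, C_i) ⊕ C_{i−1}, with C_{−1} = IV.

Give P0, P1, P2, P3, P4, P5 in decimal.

P0: D(K, 21) = 18; 18 ⊕ 169 = 187.
P1: D(K, 14) = 9; 9 ⊕ 21 = 28.
P2: D(K, 116) = 115; 115 ⊕ 14 = 125.
P3: D(K, 183) = 176; 176 ⊕ 116 = 196.
P4: D(K, 93) = 90; 90 ⊕ 183 = 237.
P5: D(K, 71) = 64; 64 ⊕ 93 = 29.

P0 = 187, P1 = 28, P2 = 125, P3 = 196, P4 = 237, P5 = 29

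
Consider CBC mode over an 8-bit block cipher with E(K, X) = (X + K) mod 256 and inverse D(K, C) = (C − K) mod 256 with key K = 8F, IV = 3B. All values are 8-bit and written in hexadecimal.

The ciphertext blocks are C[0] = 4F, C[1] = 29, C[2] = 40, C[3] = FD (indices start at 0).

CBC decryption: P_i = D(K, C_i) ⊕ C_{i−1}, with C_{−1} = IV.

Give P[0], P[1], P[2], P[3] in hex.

P[0] = FB, P[1] = D5, P[2] = 98, P[3] = 2E

P[0]: D(K, 4F) = C0; C0 ⊕ 3B = FB.
P[1]: D(K, 29) = 9A; 9A ⊕ 4F = D5.
P[2]: D(K, 40) = B1; B1 ⊕ 29 = 98.
P[3]: D(K, FD) = 6E; 6E ⊕ 40 = 2E.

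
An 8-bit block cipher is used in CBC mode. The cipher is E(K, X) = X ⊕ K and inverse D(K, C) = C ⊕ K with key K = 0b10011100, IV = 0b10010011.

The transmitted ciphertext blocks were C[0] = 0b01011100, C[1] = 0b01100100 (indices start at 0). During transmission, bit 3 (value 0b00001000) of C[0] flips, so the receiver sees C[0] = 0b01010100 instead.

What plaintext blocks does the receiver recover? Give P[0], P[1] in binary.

CBC decryption: P_i = D(K, C_i) ⊕ C_{i−1}, with C_{−1} = IV.
Only C[0] changed, to 0b01010100. In CBC, a change in C_i garbles P_i and flips the same bit in P_{i+1}. Decrypting the received ciphertext:
P[0]: D(K, 0b01010100) = 0b11001000; 0b11001000 ⊕ 0b10010011 = 0b01011011.
P[1]: D(K, 0b01100100) = 0b11111000; 0b11111000 ⊕ 0b01010100 = 0b10101100.
Blocks that differ from the original plaintext: P[0], P[1].

P[0] = 0b01011011, P[1] = 0b10101100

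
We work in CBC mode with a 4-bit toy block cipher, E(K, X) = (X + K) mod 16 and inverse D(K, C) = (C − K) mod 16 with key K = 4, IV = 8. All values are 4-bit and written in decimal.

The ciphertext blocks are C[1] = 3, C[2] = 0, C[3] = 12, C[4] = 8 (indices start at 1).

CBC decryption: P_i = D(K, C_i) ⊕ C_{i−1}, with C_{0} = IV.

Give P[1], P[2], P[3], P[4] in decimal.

P[1]: D(K, 3) = 15; 15 ⊕ 8 = 7.
P[2]: D(K, 0) = 12; 12 ⊕ 3 = 15.
P[3]: D(K, 12) = 8; 8 ⊕ 0 = 8.
P[4]: D(K, 8) = 4; 4 ⊕ 12 = 8.

P[1] = 7, P[2] = 15, P[3] = 8, P[4] = 8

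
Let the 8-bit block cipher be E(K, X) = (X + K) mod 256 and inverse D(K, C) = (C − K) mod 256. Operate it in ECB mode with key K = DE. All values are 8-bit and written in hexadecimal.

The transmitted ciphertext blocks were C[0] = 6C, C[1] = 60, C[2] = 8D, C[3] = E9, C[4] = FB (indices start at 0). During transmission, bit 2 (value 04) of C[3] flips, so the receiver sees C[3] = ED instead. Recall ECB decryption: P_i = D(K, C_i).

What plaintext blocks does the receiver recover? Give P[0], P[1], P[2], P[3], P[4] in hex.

P[0] = 8E, P[1] = 82, P[2] = AF, P[3] = 0F, P[4] = 1D

Only C[3] changed, to ED. In ECB, a change in C_i affects only P_i. Decrypting the received ciphertext:
P[0]: D(K, 6C) = 8E.
P[1]: D(K, 60) = 82.
P[2]: D(K, 8D) = AF.
P[3]: D(K, ED) = 0F.
P[4]: D(K, FB) = 1D.
Blocks that differ from the original plaintext: P[3].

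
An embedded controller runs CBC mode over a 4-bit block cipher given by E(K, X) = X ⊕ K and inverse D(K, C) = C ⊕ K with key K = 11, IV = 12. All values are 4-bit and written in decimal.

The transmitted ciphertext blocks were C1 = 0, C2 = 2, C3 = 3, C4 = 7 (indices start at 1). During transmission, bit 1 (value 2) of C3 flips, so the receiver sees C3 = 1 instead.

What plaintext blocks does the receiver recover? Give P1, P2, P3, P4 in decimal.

P1 = 7, P2 = 9, P3 = 8, P4 = 13

CBC decryption: P_i = D(K, C_i) ⊕ C_{i−1}, with C_{0} = IV.
Only C3 changed, to 1. In CBC, a change in C_i garbles P_i and flips the same bit in P_{i+1}. Decrypting the received ciphertext:
P1: D(K, 0) = 11; 11 ⊕ 12 = 7.
P2: D(K, 2) = 9; 9 ⊕ 0 = 9.
P3: D(K, 1) = 10; 10 ⊕ 2 = 8.
P4: D(K, 7) = 12; 12 ⊕ 1 = 13.
Blocks that differ from the original plaintext: P3, P4.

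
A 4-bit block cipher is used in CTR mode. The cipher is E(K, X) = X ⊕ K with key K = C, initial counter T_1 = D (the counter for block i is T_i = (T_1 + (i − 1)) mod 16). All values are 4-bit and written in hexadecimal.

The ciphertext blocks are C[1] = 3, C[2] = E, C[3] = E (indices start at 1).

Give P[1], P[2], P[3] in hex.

CTR decryption: S_i = E(K, T_i) where T_i is the counter for block i; P_i = C_i ⊕ S_i.
P[1]: T = D, S = E(K, T) = 1; 3 ⊕ 1 = 2.
P[2]: T = E, S = E(K, T) = 2; E ⊕ 2 = C.
P[3]: T = F, S = E(K, T) = 3; E ⊕ 3 = D.

P[1] = 2, P[2] = C, P[3] = D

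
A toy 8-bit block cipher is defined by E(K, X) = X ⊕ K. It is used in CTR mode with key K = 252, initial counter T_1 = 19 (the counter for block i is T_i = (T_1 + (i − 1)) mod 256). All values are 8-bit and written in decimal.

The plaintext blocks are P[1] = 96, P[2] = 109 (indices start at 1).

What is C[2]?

CTR encryption: S_i = E(K, T_i) where T_i is the counter for block i; C_i = P_i ⊕ S_i.
C[1]: T = 19, S = E(K, T) = 239; 96 ⊕ 239 = 143.
C[2]: T = 20, S = E(K, T) = 232; 109 ⊕ 232 = 133.

C[2] = 133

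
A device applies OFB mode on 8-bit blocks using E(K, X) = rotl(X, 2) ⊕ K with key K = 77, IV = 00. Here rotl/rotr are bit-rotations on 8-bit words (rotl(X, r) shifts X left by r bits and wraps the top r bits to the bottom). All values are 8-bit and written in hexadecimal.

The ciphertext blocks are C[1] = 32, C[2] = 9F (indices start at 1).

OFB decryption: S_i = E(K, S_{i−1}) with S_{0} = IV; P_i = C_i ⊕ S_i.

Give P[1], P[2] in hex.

P[1]: S = E(K, 00) = 77; 32 ⊕ 77 = 45.
P[2]: S = E(K, 77) = AA; 9F ⊕ AA = 35.

P[1] = 45, P[2] = 35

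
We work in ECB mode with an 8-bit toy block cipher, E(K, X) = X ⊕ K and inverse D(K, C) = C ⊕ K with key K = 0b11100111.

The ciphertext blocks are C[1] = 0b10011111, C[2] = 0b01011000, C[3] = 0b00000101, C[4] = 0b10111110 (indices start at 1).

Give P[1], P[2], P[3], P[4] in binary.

P[1] = 0b01111000, P[2] = 0b10111111, P[3] = 0b11100010, P[4] = 0b01011001

ECB decryption: P_i = D(K, C_i).
P[1]: D(K, 0b10011111) = 0b01111000.
P[2]: D(K, 0b01011000) = 0b10111111.
P[3]: D(K, 0b00000101) = 0b11100010.
P[4]: D(K, 0b10111110) = 0b01011001.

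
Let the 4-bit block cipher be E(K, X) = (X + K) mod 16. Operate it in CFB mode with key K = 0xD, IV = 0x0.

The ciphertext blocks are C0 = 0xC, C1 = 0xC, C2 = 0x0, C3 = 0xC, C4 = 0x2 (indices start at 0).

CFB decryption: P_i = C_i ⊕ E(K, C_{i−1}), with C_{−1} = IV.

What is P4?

P4: E(K, 0xC) = 0x9; 0x2 ⊕ 0x9 = 0xB.

P4 = 0xB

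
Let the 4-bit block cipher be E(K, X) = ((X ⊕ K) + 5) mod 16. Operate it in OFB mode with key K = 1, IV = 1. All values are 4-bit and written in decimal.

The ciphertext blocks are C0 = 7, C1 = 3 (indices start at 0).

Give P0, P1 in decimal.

OFB decryption: S_i = E(K, S_{i−1}) with S_{−1} = IV; P_i = C_i ⊕ S_i.
P0: S = E(K, 1) = 5; 7 ⊕ 5 = 2.
P1: S = E(K, 5) = 9; 3 ⊕ 9 = 10.

P0 = 2, P1 = 10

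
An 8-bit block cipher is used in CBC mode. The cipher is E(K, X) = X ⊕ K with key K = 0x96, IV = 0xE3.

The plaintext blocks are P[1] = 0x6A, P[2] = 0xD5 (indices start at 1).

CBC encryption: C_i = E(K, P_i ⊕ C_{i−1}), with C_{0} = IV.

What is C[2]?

C[1]: P[1] ⊕ 0xE3 = 0x89; E(K, 0x89) = 0x1F.
C[2]: P[2] ⊕ 0x1F = 0xCA; E(K, 0xCA) = 0x5C.

C[2] = 0x5C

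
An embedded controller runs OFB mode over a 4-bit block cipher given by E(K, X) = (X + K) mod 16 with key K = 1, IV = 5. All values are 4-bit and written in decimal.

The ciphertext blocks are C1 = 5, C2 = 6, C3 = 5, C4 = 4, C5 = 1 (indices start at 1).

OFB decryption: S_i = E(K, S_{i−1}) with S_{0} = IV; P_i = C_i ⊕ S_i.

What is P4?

P4 = 13

P1: S = E(K, 5) = 6; 5 ⊕ 6 = 3.
P2: S = E(K, 6) = 7; 6 ⊕ 7 = 1.
P3: S = E(K, 7) = 8; 5 ⊕ 8 = 13.
P4: S = E(K, 8) = 9; 4 ⊕ 9 = 13.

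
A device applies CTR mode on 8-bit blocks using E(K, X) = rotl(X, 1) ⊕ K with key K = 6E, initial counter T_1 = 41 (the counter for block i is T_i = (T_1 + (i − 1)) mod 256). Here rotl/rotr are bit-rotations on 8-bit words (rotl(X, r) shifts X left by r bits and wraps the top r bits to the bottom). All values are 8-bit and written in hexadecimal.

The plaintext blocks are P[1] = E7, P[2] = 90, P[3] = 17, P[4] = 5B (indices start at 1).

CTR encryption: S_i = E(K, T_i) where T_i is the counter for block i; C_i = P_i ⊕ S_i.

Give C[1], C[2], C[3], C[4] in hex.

C[1]: T = 41, S = E(K, T) = EC; E7 ⊕ EC = 0B.
C[2]: T = 42, S = E(K, T) = EA; 90 ⊕ EA = 7A.
C[3]: T = 43, S = E(K, T) = E8; 17 ⊕ E8 = FF.
C[4]: T = 44, S = E(K, T) = E6; 5B ⊕ E6 = BD.

C[1] = 0B, C[2] = 7A, C[3] = FF, C[4] = BD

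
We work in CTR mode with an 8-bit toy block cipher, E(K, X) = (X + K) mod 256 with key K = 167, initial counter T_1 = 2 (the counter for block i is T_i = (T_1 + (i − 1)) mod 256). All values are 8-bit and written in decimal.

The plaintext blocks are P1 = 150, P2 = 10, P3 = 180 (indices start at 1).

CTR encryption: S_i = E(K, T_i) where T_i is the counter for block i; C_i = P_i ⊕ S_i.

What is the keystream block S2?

C1: T = 2, S = E(K, T) = 169; 150 ⊕ 169 = 63.
C2: T = 3, S = E(K, T) = 170; 10 ⊕ 170 = 160.
So S2 = 170.

170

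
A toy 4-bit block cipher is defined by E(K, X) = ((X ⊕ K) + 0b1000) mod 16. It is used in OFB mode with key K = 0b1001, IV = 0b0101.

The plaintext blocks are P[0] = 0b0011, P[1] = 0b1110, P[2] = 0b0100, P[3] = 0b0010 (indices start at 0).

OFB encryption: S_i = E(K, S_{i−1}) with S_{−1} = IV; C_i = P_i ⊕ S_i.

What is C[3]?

C[0]: S = E(K, 0b0101) = 0b0100; 0b0011 ⊕ 0b0100 = 0b0111.
C[1]: S = E(K, 0b0100) = 0b0101; 0b1110 ⊕ 0b0101 = 0b1011.
C[2]: S = E(K, 0b0101) = 0b0100; 0b0100 ⊕ 0b0100 = 0b0000.
C[3]: S = E(K, 0b0100) = 0b0101; 0b0010 ⊕ 0b0101 = 0b0111.

C[3] = 0b0111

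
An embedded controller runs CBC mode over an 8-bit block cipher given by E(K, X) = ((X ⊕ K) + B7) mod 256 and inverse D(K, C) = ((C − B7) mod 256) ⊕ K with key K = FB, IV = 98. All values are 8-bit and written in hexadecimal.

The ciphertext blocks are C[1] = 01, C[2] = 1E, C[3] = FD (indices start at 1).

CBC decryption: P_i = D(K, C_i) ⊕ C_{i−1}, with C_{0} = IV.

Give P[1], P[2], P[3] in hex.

P[1]: D(K, 01) = B1; B1 ⊕ 98 = 29.
P[2]: D(K, 1E) = 9C; 9C ⊕ 01 = 9D.
P[3]: D(K, FD) = BD; BD ⊕ 1E = A3.

P[1] = 29, P[2] = 9D, P[3] = A3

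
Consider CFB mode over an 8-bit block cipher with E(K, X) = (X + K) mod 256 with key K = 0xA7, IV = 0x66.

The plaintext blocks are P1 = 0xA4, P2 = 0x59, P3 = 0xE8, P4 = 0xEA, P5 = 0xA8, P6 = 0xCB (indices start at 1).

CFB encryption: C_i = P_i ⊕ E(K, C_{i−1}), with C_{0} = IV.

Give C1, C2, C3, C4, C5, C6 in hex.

C1 = 0xA9, C2 = 0x09, C3 = 0x58, C4 = 0x15, C5 = 0x14, C6 = 0x70

C1: E(K, 0x66) = 0x0D; 0xA4 ⊕ 0x0D = 0xA9.
C2: E(K, 0xA9) = 0x50; 0x59 ⊕ 0x50 = 0x09.
C3: E(K, 0x09) = 0xB0; 0xE8 ⊕ 0xB0 = 0x58.
C4: E(K, 0x58) = 0xFF; 0xEA ⊕ 0xFF = 0x15.
C5: E(K, 0x15) = 0xBC; 0xA8 ⊕ 0xBC = 0x14.
C6: E(K, 0x14) = 0xBB; 0xCB ⊕ 0xBB = 0x70.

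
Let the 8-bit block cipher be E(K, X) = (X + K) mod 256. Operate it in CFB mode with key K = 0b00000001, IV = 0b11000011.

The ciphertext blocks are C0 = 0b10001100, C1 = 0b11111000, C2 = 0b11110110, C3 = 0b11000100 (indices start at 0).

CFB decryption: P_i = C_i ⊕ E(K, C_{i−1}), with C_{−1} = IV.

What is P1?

P1: E(K, 0b10001100) = 0b10001101; 0b11111000 ⊕ 0b10001101 = 0b01110101.

P1 = 0b01110101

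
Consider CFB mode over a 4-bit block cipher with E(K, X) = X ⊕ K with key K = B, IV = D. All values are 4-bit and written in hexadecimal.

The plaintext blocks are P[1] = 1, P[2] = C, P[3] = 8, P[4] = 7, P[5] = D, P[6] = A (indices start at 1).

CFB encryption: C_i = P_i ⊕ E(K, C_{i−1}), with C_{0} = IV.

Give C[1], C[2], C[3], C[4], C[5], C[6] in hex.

C[1]: E(K, D) = 6; 1 ⊕ 6 = 7.
C[2]: E(K, 7) = C; C ⊕ C = 0.
C[3]: E(K, 0) = B; 8 ⊕ B = 3.
C[4]: E(K, 3) = 8; 7 ⊕ 8 = F.
C[5]: E(K, F) = 4; D ⊕ 4 = 9.
C[6]: E(K, 9) = 2; A ⊕ 2 = 8.

C[1] = 7, C[2] = 0, C[3] = 3, C[4] = F, C[5] = 9, C[6] = 8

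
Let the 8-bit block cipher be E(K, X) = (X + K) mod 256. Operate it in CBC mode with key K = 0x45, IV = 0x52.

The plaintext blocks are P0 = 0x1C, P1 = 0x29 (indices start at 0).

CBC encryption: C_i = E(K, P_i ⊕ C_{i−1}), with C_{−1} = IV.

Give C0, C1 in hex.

C0: P0 ⊕ 0x52 = 0x4E; E(K, 0x4E) = 0x93.
C1: P1 ⊕ 0x93 = 0xBA; E(K, 0xBA) = 0xFF.

C0 = 0x93, C1 = 0xFF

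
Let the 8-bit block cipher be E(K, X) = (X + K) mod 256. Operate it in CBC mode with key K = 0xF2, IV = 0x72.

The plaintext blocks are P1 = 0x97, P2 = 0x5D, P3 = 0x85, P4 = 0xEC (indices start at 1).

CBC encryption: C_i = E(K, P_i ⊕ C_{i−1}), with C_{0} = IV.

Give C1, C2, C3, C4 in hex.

C1 = 0xD7, C2 = 0x7C, C3 = 0xEB, C4 = 0xF9

C1: P1 ⊕ 0x72 = 0xE5; E(K, 0xE5) = 0xD7.
C2: P2 ⊕ 0xD7 = 0x8A; E(K, 0x8A) = 0x7C.
C3: P3 ⊕ 0x7C = 0xF9; E(K, 0xF9) = 0xEB.
C4: P4 ⊕ 0xEB = 0x07; E(K, 0x07) = 0xF9.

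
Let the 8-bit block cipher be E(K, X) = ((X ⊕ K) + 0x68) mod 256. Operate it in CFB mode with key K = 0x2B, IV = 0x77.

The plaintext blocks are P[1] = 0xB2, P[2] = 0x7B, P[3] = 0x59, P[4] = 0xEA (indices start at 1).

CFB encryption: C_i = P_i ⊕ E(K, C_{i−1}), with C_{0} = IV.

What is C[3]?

C[1]: E(K, 0x77) = 0xC4; 0xB2 ⊕ 0xC4 = 0x76.
C[2]: E(K, 0x76) = 0xC5; 0x7B ⊕ 0xC5 = 0xBE.
C[3]: E(K, 0xBE) = 0xFD; 0x59 ⊕ 0xFD = 0xA4.

C[3] = 0xA4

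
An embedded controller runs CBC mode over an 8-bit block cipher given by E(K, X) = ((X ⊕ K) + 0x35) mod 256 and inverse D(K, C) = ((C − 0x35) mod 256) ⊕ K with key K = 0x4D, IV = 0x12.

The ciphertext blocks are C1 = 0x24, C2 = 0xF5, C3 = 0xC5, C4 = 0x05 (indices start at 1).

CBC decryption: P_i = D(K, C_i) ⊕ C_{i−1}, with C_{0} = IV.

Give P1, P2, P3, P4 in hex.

P1: D(K, 0x24) = 0xA2; 0xA2 ⊕ 0x12 = 0xB0.
P2: D(K, 0xF5) = 0x8D; 0x8D ⊕ 0x24 = 0xA9.
P3: D(K, 0xC5) = 0xDD; 0xDD ⊕ 0xF5 = 0x28.
P4: D(K, 0x05) = 0x9D; 0x9D ⊕ 0xC5 = 0x58.

P1 = 0xB0, P2 = 0xA9, P3 = 0x28, P4 = 0x58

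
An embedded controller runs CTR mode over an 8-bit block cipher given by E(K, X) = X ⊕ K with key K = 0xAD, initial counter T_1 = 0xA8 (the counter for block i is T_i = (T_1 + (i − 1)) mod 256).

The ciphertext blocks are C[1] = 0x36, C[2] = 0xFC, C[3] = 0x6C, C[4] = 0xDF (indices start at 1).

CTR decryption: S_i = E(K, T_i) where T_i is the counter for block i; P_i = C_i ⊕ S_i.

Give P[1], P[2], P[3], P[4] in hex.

P[1] = 0x33, P[2] = 0xF8, P[3] = 0x6B, P[4] = 0xD9

P[1]: T = 0xA8, S = E(K, T) = 0x05; 0x36 ⊕ 0x05 = 0x33.
P[2]: T = 0xA9, S = E(K, T) = 0x04; 0xFC ⊕ 0x04 = 0xF8.
P[3]: T = 0xAA, S = E(K, T) = 0x07; 0x6C ⊕ 0x07 = 0x6B.
P[4]: T = 0xAB, S = E(K, T) = 0x06; 0xDF ⊕ 0x06 = 0xD9.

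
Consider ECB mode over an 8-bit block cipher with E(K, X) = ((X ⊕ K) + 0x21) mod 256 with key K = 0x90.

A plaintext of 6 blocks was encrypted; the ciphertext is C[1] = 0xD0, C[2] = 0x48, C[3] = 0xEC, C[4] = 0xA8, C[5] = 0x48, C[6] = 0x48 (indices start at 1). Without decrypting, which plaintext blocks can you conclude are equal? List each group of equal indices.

ECB encrypts each block independently with the same key, so equal ciphertext blocks imply equal plaintext blocks.
C[2] = C[5] = C[6] = 0x48, so P[2] = P[5] = P[6].

P[2] = P[5] = P[6]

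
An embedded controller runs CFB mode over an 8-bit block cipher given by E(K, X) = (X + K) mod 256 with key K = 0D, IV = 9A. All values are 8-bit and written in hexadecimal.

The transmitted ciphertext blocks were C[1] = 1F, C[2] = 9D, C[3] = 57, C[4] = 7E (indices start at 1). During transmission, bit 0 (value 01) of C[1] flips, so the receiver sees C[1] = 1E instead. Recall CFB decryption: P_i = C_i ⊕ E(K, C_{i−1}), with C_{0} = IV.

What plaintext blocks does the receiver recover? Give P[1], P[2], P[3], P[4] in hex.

Only C[1] changed, to 1E. In CFB, a change in C_i flips the same bit in P_i and garbles P_{i+1}. Decrypting the received ciphertext:
P[1]: E(K, 9A) = A7; 1E ⊕ A7 = B9.
P[2]: E(K, 1E) = 2B; 9D ⊕ 2B = B6.
P[3]: E(K, 9D) = AA; 57 ⊕ AA = FD.
P[4]: E(K, 57) = 64; 7E ⊕ 64 = 1A.
Blocks that differ from the original plaintext: P[1], P[2].

P[1] = B9, P[2] = B6, P[3] = FD, P[4] = 1A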